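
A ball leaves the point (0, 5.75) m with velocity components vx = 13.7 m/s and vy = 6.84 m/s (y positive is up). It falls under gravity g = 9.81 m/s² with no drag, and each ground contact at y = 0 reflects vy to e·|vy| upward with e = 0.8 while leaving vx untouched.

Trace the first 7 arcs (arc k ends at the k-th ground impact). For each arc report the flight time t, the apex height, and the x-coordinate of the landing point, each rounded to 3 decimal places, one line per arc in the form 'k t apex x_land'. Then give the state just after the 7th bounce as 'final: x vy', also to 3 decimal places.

1 1.985 8.135 27.195
2 2.060 5.206 55.424
3 1.648 3.332 78.007
4 1.319 2.132 96.073
5 1.055 1.365 110.526
6 0.844 0.873 122.088
7 0.675 0.559 131.338
final: 131.338 2.649

Arc 1: start y=5.750, vy=6.840 → t=1.985, apex=8.135, x_land=27.195, impact vy=-12.633
  bounce: vy ← 0.8·12.633 = 10.107
Arc 2: start y=0.000, vy=10.107 → t=2.060, apex=5.206, x_land=55.424, impact vy=-10.107
  bounce: vy ← 0.8·10.107 = 8.085
Arc 3: start y=0.000, vy=8.085 → t=1.648, apex=3.332, x_land=78.007, impact vy=-8.085
  bounce: vy ← 0.8·8.085 = 6.468
Arc 4: start y=0.000, vy=6.468 → t=1.319, apex=2.132, x_land=96.073, impact vy=-6.468
  bounce: vy ← 0.8·6.468 = 5.175
Arc 5: start y=0.000, vy=5.175 → t=1.055, apex=1.365, x_land=110.526, impact vy=-5.175
  bounce: vy ← 0.8·5.175 = 4.140
Arc 6: start y=0.000, vy=4.140 → t=0.844, apex=0.873, x_land=122.088, impact vy=-4.140
  bounce: vy ← 0.8·4.140 = 3.312
Arc 7: start y=0.000, vy=3.312 → t=0.675, apex=0.559, x_land=131.338, impact vy=-3.312
  bounce: vy ← 0.8·3.312 = 2.649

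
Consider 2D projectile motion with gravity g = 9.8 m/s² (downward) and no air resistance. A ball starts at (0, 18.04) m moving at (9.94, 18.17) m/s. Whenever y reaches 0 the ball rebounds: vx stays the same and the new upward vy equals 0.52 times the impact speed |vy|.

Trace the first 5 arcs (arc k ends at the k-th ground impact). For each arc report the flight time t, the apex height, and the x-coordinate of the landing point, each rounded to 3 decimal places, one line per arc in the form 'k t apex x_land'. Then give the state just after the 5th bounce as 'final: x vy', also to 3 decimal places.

Arc 1: start y=18.040, vy=18.170 → t=4.522, apex=34.884, x_land=44.951, impact vy=-26.148
  bounce: vy ← 0.52·26.148 = 13.597
Arc 2: start y=0.000, vy=13.597 → t=2.775, apex=9.433, x_land=72.534, impact vy=-13.597
  bounce: vy ← 0.52·13.597 = 7.070
Arc 3: start y=0.000, vy=7.070 → t=1.443, apex=2.551, x_land=86.877, impact vy=-7.070
  bounce: vy ← 0.52·7.070 = 3.677
Arc 4: start y=0.000, vy=3.677 → t=0.750, apex=0.690, x_land=94.335, impact vy=-3.677
  bounce: vy ← 0.52·3.677 = 1.912
Arc 5: start y=0.000, vy=1.912 → t=0.390, apex=0.186, x_land=98.214, impact vy=-1.912
  bounce: vy ← 0.52·1.912 = 0.994

1 4.522 34.884 44.951
2 2.775 9.433 72.534
3 1.443 2.551 86.877
4 0.750 0.690 94.335
5 0.390 0.186 98.214
final: 98.214 0.994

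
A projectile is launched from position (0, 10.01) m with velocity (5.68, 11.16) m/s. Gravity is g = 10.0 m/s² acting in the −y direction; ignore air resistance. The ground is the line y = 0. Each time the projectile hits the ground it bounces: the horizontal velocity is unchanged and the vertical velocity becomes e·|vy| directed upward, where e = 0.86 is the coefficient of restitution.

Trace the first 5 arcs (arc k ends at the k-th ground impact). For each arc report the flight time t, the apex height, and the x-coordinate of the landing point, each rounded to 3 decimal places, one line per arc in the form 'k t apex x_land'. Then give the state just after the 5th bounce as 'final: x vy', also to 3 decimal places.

1 2.918 16.237 16.575
2 3.100 12.009 34.180
3 2.666 8.882 49.321
4 2.292 6.569 62.342
5 1.971 4.858 73.540
final: 73.540 8.477

Arc 1: start y=10.010, vy=11.160 → t=2.918, apex=16.237, x_land=16.575, impact vy=-18.021
  bounce: vy ← 0.86·18.021 = 15.498
Arc 2: start y=0.000, vy=15.498 → t=3.100, apex=12.009, x_land=34.180, impact vy=-15.498
  bounce: vy ← 0.86·15.498 = 13.328
Arc 3: start y=0.000, vy=13.328 → t=2.666, apex=8.882, x_land=49.321, impact vy=-13.328
  bounce: vy ← 0.86·13.328 = 11.462
Arc 4: start y=0.000, vy=11.462 → t=2.292, apex=6.569, x_land=62.342, impact vy=-11.462
  bounce: vy ← 0.86·11.462 = 9.857
Arc 5: start y=0.000, vy=9.857 → t=1.971, apex=4.858, x_land=73.540, impact vy=-9.857
  bounce: vy ← 0.86·9.857 = 8.477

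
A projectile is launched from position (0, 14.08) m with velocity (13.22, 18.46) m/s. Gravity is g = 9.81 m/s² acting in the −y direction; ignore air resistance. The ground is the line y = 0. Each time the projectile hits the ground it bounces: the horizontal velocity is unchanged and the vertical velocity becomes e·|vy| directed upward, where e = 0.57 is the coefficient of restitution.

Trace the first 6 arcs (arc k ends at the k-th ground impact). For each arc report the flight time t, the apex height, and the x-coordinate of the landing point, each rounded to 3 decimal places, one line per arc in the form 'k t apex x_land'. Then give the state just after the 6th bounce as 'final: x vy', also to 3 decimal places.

Arc 1: start y=14.080, vy=18.460 → t=4.414, apex=31.449, x_land=58.351, impact vy=-24.840
  bounce: vy ← 0.57·24.840 = 14.159
Arc 2: start y=0.000, vy=14.159 → t=2.887, apex=10.218, x_land=96.512, impact vy=-14.159
  bounce: vy ← 0.57·14.159 = 8.070
Arc 3: start y=0.000, vy=8.070 → t=1.645, apex=3.320, x_land=118.264, impact vy=-8.070
  bounce: vy ← 0.57·8.070 = 4.600
Arc 4: start y=0.000, vy=4.600 → t=0.938, apex=1.079, x_land=130.662, impact vy=-4.600
  bounce: vy ← 0.57·4.600 = 2.622
Arc 5: start y=0.000, vy=2.622 → t=0.535, apex=0.350, x_land=137.729, impact vy=-2.622
  bounce: vy ← 0.57·2.622 = 1.495
Arc 6: start y=0.000, vy=1.495 → t=0.305, apex=0.114, x_land=141.757, impact vy=-1.495
  bounce: vy ← 0.57·1.495 = 0.852

1 4.414 31.449 58.351
2 2.887 10.218 96.512
3 1.645 3.320 118.264
4 0.938 1.079 130.662
5 0.535 0.350 137.729
6 0.305 0.114 141.757
final: 141.757 0.852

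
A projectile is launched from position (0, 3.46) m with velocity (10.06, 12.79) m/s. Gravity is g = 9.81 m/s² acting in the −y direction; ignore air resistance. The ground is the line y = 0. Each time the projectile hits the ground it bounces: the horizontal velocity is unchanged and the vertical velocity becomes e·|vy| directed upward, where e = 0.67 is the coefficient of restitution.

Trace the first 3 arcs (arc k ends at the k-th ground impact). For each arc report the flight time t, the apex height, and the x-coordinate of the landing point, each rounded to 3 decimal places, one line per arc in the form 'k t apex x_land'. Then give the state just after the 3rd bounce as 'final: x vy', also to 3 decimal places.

1 2.855 11.798 28.718
2 2.078 5.296 49.624
3 1.392 2.377 63.632
final: 63.632 4.576

Arc 1: start y=3.460, vy=12.790 → t=2.855, apex=11.798, x_land=28.718, impact vy=-15.214
  bounce: vy ← 0.67·15.214 = 10.193
Arc 2: start y=0.000, vy=10.193 → t=2.078, apex=5.296, x_land=49.624, impact vy=-10.193
  bounce: vy ← 0.67·10.193 = 6.830
Arc 3: start y=0.000, vy=6.830 → t=1.392, apex=2.377, x_land=63.632, impact vy=-6.830
  bounce: vy ← 0.67·6.830 = 4.576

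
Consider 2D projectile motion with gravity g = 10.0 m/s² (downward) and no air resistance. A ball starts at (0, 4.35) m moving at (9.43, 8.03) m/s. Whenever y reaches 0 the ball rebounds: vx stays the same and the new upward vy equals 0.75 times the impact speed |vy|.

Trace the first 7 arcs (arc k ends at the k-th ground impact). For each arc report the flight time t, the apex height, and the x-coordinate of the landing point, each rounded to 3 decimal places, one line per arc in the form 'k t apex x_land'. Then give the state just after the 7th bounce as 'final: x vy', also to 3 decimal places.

1 2.034 7.574 19.179
2 1.846 4.260 36.588
3 1.385 2.396 49.645
4 1.038 1.348 59.438
5 0.779 0.758 66.782
6 0.584 0.427 72.291
7 0.438 0.240 76.422
final: 76.422 1.643

Arc 1: start y=4.350, vy=8.030 → t=2.034, apex=7.574, x_land=19.179, impact vy=-12.308
  bounce: vy ← 0.75·12.308 = 9.231
Arc 2: start y=0.000, vy=9.231 → t=1.846, apex=4.260, x_land=36.588, impact vy=-9.231
  bounce: vy ← 0.75·9.231 = 6.923
Arc 3: start y=0.000, vy=6.923 → t=1.385, apex=2.396, x_land=49.645, impact vy=-6.923
  bounce: vy ← 0.75·6.923 = 5.192
Arc 4: start y=0.000, vy=5.192 → t=1.038, apex=1.348, x_land=59.438, impact vy=-5.192
  bounce: vy ← 0.75·5.192 = 3.894
Arc 5: start y=0.000, vy=3.894 → t=0.779, apex=0.758, x_land=66.782, impact vy=-3.894
  bounce: vy ← 0.75·3.894 = 2.921
Arc 6: start y=0.000, vy=2.921 → t=0.584, apex=0.427, x_land=72.291, impact vy=-2.921
  bounce: vy ← 0.75·2.921 = 2.191
Arc 7: start y=0.000, vy=2.191 → t=0.438, apex=0.240, x_land=76.422, impact vy=-2.191
  bounce: vy ← 0.75·2.191 = 1.643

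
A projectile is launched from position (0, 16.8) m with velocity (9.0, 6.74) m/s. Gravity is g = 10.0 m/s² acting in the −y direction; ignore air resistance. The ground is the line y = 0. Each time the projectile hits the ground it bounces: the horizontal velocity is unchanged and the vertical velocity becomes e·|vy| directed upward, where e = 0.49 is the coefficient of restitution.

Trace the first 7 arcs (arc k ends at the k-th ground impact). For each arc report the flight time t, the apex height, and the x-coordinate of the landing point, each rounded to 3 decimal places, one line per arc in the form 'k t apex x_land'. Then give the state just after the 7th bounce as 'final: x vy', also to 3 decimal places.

1 2.627 19.071 23.643
2 1.914 4.579 40.869
3 0.938 1.099 49.309
4 0.460 0.264 53.445
5 0.225 0.063 55.472
6 0.110 0.015 56.465
7 0.054 0.004 56.951
final: 56.951 0.132

Arc 1: start y=16.800, vy=6.740 → t=2.627, apex=19.071, x_land=23.643, impact vy=-19.530
  bounce: vy ← 0.49·19.530 = 9.570
Arc 2: start y=0.000, vy=9.570 → t=1.914, apex=4.579, x_land=40.869, impact vy=-9.570
  bounce: vy ← 0.49·9.570 = 4.689
Arc 3: start y=0.000, vy=4.689 → t=0.938, apex=1.099, x_land=49.309, impact vy=-4.689
  bounce: vy ← 0.49·4.689 = 2.298
Arc 4: start y=0.000, vy=2.298 → t=0.460, apex=0.264, x_land=53.445, impact vy=-2.298
  bounce: vy ← 0.49·2.298 = 1.126
Arc 5: start y=0.000, vy=1.126 → t=0.225, apex=0.063, x_land=55.472, impact vy=-1.126
  bounce: vy ← 0.49·1.126 = 0.552
Arc 6: start y=0.000, vy=0.552 → t=0.110, apex=0.015, x_land=56.465, impact vy=-0.552
  bounce: vy ← 0.49·0.552 = 0.270
Arc 7: start y=0.000, vy=0.270 → t=0.054, apex=0.004, x_land=56.951, impact vy=-0.270
  bounce: vy ← 0.49·0.270 = 0.132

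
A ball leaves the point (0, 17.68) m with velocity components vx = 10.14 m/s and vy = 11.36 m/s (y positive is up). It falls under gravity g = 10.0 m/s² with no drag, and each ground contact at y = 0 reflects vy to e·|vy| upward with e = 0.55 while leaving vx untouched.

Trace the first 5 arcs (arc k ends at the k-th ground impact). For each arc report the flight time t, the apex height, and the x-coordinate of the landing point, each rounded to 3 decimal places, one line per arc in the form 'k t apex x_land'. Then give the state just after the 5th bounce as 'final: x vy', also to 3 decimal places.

Arc 1: start y=17.680, vy=11.360 → t=3.333, apex=24.132, x_land=33.796, impact vy=-21.969
  bounce: vy ← 0.55·21.969 = 12.083
Arc 2: start y=0.000, vy=12.083 → t=2.417, apex=7.300, x_land=58.300, impact vy=-12.083
  bounce: vy ← 0.55·12.083 = 6.646
Arc 3: start y=0.000, vy=6.646 → t=1.329, apex=2.208, x_land=71.778, impact vy=-6.646
  bounce: vy ← 0.55·6.646 = 3.655
Arc 4: start y=0.000, vy=3.655 → t=0.731, apex=0.668, x_land=79.191, impact vy=-3.655
  bounce: vy ← 0.55·3.655 = 2.010
Arc 5: start y=0.000, vy=2.010 → t=0.402, apex=0.202, x_land=83.268, impact vy=-2.010
  bounce: vy ← 0.55·2.010 = 1.106

1 3.333 24.132 33.796
2 2.417 7.300 58.300
3 1.329 2.208 71.778
4 0.731 0.668 79.191
5 0.402 0.202 83.268
final: 83.268 1.106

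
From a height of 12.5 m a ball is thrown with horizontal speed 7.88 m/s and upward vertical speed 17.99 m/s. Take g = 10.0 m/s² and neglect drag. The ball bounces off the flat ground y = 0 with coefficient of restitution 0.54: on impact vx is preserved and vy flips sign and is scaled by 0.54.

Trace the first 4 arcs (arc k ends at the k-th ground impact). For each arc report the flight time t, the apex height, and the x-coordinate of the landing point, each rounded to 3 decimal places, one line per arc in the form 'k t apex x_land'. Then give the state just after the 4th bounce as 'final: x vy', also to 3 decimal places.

Arc 1: start y=12.500, vy=17.990 → t=4.194, apex=28.682, x_land=33.049, impact vy=-23.951
  bounce: vy ← 0.54·23.951 = 12.933
Arc 2: start y=0.000, vy=12.933 → t=2.587, apex=8.364, x_land=53.432, impact vy=-12.933
  bounce: vy ← 0.54·12.933 = 6.984
Arc 3: start y=0.000, vy=6.984 → t=1.397, apex=2.439, x_land=64.439, impact vy=-6.984
  bounce: vy ← 0.54·6.984 = 3.771
Arc 4: start y=0.000, vy=3.771 → t=0.754, apex=0.711, x_land=70.383, impact vy=-3.771
  bounce: vy ← 0.54·3.771 = 2.037

1 4.194 28.682 33.049
2 2.587 8.364 53.432
3 1.397 2.439 64.439
4 0.754 0.711 70.383
final: 70.383 2.037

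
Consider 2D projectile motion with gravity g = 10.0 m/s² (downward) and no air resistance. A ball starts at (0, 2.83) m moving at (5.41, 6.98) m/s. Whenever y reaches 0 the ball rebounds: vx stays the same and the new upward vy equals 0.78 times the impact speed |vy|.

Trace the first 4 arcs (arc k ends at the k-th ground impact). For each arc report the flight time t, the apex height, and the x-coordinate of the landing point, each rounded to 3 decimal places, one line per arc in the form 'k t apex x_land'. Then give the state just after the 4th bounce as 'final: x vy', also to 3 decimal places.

1 1.724 5.266 9.328
2 1.601 3.204 17.989
3 1.249 1.949 24.745
4 0.974 1.186 30.015
final: 30.015 3.799

Arc 1: start y=2.830, vy=6.980 → t=1.724, apex=5.266, x_land=9.328, impact vy=-10.263
  bounce: vy ← 0.78·10.263 = 8.005
Arc 2: start y=0.000, vy=8.005 → t=1.601, apex=3.204, x_land=17.989, impact vy=-8.005
  bounce: vy ← 0.78·8.005 = 6.244
Arc 3: start y=0.000, vy=6.244 → t=1.249, apex=1.949, x_land=24.745, impact vy=-6.244
  bounce: vy ← 0.78·6.244 = 4.870
Arc 4: start y=0.000, vy=4.870 → t=0.974, apex=1.186, x_land=30.015, impact vy=-4.870
  bounce: vy ← 0.78·4.870 = 3.799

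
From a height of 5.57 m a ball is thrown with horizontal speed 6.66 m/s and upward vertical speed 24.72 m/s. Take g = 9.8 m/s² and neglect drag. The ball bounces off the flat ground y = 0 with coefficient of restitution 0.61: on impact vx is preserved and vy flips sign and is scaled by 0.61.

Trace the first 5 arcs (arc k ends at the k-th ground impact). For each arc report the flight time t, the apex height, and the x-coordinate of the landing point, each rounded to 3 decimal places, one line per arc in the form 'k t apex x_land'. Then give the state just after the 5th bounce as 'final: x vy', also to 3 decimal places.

1 5.261 36.747 35.038
2 3.341 13.674 57.289
3 2.038 5.088 70.862
4 1.243 1.893 79.142
5 0.758 0.704 84.192
final: 84.192 2.267

Arc 1: start y=5.570, vy=24.720 → t=5.261, apex=36.747, x_land=35.038, impact vy=-26.837
  bounce: vy ← 0.61·26.837 = 16.371
Arc 2: start y=0.000, vy=16.371 → t=3.341, apex=13.674, x_land=57.289, impact vy=-16.371
  bounce: vy ← 0.61·16.371 = 9.986
Arc 3: start y=0.000, vy=9.986 → t=2.038, apex=5.088, x_land=70.862, impact vy=-9.986
  bounce: vy ← 0.61·9.986 = 6.092
Arc 4: start y=0.000, vy=6.092 → t=1.243, apex=1.893, x_land=79.142, impact vy=-6.092
  bounce: vy ← 0.61·6.092 = 3.716
Arc 5: start y=0.000, vy=3.716 → t=0.758, apex=0.704, x_land=84.192, impact vy=-3.716
  bounce: vy ← 0.61·3.716 = 2.267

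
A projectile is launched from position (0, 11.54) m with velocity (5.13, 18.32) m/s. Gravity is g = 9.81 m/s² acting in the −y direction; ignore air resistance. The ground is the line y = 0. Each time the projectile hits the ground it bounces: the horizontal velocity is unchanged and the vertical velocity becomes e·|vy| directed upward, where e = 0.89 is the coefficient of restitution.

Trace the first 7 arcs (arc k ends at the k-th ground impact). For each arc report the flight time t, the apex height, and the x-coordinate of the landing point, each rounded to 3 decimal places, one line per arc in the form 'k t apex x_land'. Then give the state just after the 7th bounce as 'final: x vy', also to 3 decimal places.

1 4.284 28.646 21.978
2 4.302 22.691 44.045
3 3.828 17.973 63.685
4 3.407 14.237 81.165
5 3.033 11.277 96.721
6 2.699 8.932 110.567
7 2.402 7.075 122.889
final: 122.889 10.486

Arc 1: start y=11.540, vy=18.320 → t=4.284, apex=28.646, x_land=21.978, impact vy=-23.707
  bounce: vy ← 0.89·23.707 = 21.100
Arc 2: start y=0.000, vy=21.100 → t=4.302, apex=22.691, x_land=44.045, impact vy=-21.100
  bounce: vy ← 0.89·21.100 = 18.779
Arc 3: start y=0.000, vy=18.779 → t=3.828, apex=17.973, x_land=63.685, impact vy=-18.779
  bounce: vy ← 0.89·18.779 = 16.713
Arc 4: start y=0.000, vy=16.713 → t=3.407, apex=14.237, x_land=81.165, impact vy=-16.713
  bounce: vy ← 0.89·16.713 = 14.875
Arc 5: start y=0.000, vy=14.875 → t=3.033, apex=11.277, x_land=96.721, impact vy=-14.875
  bounce: vy ← 0.89·14.875 = 13.238
Arc 6: start y=0.000, vy=13.238 → t=2.699, apex=8.932, x_land=110.567, impact vy=-13.238
  bounce: vy ← 0.89·13.238 = 11.782
Arc 7: start y=0.000, vy=11.782 → t=2.402, apex=7.075, x_land=122.889, impact vy=-11.782
  bounce: vy ← 0.89·11.782 = 10.486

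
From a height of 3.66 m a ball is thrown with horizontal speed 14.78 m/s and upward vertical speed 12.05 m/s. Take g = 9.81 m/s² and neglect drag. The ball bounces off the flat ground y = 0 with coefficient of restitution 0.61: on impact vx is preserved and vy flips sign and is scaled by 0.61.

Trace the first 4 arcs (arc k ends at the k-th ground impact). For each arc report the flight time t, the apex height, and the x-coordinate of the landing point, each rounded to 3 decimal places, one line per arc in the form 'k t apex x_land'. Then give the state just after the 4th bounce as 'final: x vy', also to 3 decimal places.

1 2.730 11.061 40.349
2 1.832 4.116 67.427
3 1.118 1.531 83.944
4 0.682 0.570 94.020
final: 94.020 2.040

Arc 1: start y=3.660, vy=12.050 → t=2.730, apex=11.061, x_land=40.349, impact vy=-14.731
  bounce: vy ← 0.61·14.731 = 8.986
Arc 2: start y=0.000, vy=8.986 → t=1.832, apex=4.116, x_land=67.427, impact vy=-8.986
  bounce: vy ← 0.61·8.986 = 5.482
Arc 3: start y=0.000, vy=5.482 → t=1.118, apex=1.531, x_land=83.944, impact vy=-5.482
  bounce: vy ← 0.61·5.482 = 3.344
Arc 4: start y=0.000, vy=3.344 → t=0.682, apex=0.570, x_land=94.020, impact vy=-3.344
  bounce: vy ← 0.61·3.344 = 2.040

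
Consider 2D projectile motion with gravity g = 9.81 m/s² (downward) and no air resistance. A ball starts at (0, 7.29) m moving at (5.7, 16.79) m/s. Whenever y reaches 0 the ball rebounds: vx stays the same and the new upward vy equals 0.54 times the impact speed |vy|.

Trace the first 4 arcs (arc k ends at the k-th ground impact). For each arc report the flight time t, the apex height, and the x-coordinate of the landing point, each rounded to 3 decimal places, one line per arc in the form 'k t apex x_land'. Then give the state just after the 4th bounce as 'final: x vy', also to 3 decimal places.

Arc 1: start y=7.290, vy=16.790 → t=3.813, apex=21.658, x_land=21.733, impact vy=-20.614
  bounce: vy ← 0.54·20.614 = 11.132
Arc 2: start y=0.000, vy=11.132 → t=2.269, apex=6.316, x_land=34.669, impact vy=-11.132
  bounce: vy ← 0.54·11.132 = 6.011
Arc 3: start y=0.000, vy=6.011 → t=1.225, apex=1.842, x_land=41.654, impact vy=-6.011
  bounce: vy ← 0.54·6.011 = 3.246
Arc 4: start y=0.000, vy=3.246 → t=0.662, apex=0.537, x_land=45.426, impact vy=-3.246
  bounce: vy ← 0.54·3.246 = 1.753

1 3.813 21.658 21.733
2 2.269 6.316 34.669
3 1.225 1.842 41.654
4 0.662 0.537 45.426
final: 45.426 1.753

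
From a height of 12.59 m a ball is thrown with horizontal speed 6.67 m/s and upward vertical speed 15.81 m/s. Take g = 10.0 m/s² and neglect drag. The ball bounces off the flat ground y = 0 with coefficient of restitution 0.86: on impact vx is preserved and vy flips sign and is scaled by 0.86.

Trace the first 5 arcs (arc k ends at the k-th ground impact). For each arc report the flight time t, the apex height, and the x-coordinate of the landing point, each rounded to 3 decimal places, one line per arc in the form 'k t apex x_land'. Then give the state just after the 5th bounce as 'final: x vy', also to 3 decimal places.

Arc 1: start y=12.590, vy=15.810 → t=3.821, apex=25.088, x_land=25.486, impact vy=-22.400
  bounce: vy ← 0.86·22.400 = 19.264
Arc 2: start y=0.000, vy=19.264 → t=3.853, apex=18.555, x_land=51.184, impact vy=-19.264
  bounce: vy ← 0.86·19.264 = 16.567
Arc 3: start y=0.000, vy=16.567 → t=3.313, apex=13.723, x_land=73.284, impact vy=-16.567
  bounce: vy ← 0.86·16.567 = 14.248
Arc 4: start y=0.000, vy=14.248 → t=2.850, apex=10.150, x_land=92.291, impact vy=-14.248
  bounce: vy ← 0.86·14.248 = 12.253
Arc 5: start y=0.000, vy=12.253 → t=2.451, apex=7.507, x_land=108.636, impact vy=-12.253
  bounce: vy ← 0.86·12.253 = 10.538

1 3.821 25.088 25.486
2 3.853 18.555 51.184
3 3.313 13.723 73.284
4 2.850 10.150 92.291
5 2.451 7.507 108.636
final: 108.636 10.538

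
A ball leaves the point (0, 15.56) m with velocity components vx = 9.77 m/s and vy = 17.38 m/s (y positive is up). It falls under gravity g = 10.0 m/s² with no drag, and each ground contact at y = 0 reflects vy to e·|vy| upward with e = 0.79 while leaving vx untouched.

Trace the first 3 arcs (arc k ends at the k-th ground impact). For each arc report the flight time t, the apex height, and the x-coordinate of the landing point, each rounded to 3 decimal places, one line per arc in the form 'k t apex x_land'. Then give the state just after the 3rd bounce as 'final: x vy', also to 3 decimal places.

Arc 1: start y=15.560, vy=17.380 → t=4.214, apex=30.663, x_land=41.175, impact vy=-24.764
  bounce: vy ← 0.79·24.764 = 19.564
Arc 2: start y=0.000, vy=19.564 → t=3.913, apex=19.137, x_land=79.402, impact vy=-19.564
  bounce: vy ← 0.79·19.564 = 15.455
Arc 3: start y=0.000, vy=15.455 → t=3.091, apex=11.943, x_land=109.602, impact vy=-15.455
  bounce: vy ← 0.79·15.455 = 12.210

1 4.214 30.663 41.175
2 3.913 19.137 79.402
3 3.091 11.943 109.602
final: 109.602 12.210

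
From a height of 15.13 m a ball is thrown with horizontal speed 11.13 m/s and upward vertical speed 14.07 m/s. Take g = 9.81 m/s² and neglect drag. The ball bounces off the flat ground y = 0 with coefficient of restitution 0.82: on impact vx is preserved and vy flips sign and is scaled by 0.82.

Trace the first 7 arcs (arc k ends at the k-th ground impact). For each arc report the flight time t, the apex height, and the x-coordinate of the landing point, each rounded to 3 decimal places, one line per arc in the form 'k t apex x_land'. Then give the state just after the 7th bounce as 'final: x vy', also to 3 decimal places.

Arc 1: start y=15.130, vy=14.070 → t=3.702, apex=25.220, x_land=41.201, impact vy=-22.244
  bounce: vy ← 0.82·22.244 = 18.240
Arc 2: start y=0.000, vy=18.240 → t=3.719, apex=16.958, x_land=82.590, impact vy=-18.240
  bounce: vy ← 0.82·18.240 = 14.957
Arc 3: start y=0.000, vy=14.957 → t=3.049, apex=11.402, x_land=116.530, impact vy=-14.957
  bounce: vy ← 0.82·14.957 = 12.265
Arc 4: start y=0.000, vy=12.265 → t=2.500, apex=7.667, x_land=144.360, impact vy=-12.265
  bounce: vy ← 0.82·12.265 = 10.057
Arc 5: start y=0.000, vy=10.057 → t=2.050, apex=5.155, x_land=167.181, impact vy=-10.057
  bounce: vy ← 0.82·10.057 = 8.247
Arc 6: start y=0.000, vy=8.247 → t=1.681, apex=3.466, x_land=185.894, impact vy=-8.247
  bounce: vy ← 0.82·8.247 = 6.762
Arc 7: start y=0.000, vy=6.762 → t=1.379, apex=2.331, x_land=201.239, impact vy=-6.762
  bounce: vy ← 0.82·6.762 = 5.545

1 3.702 25.220 41.201
2 3.719 16.958 82.590
3 3.049 11.402 116.530
4 2.500 7.667 144.360
5 2.050 5.155 167.181
6 1.681 3.466 185.894
7 1.379 2.331 201.239
final: 201.239 5.545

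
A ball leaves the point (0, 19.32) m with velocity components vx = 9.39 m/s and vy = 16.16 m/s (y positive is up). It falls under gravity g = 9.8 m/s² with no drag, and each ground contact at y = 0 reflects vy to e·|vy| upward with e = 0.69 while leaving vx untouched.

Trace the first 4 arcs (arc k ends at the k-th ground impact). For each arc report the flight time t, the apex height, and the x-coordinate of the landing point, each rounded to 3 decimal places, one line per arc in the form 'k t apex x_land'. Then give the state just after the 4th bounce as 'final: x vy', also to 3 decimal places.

1 4.230 32.644 39.720
2 3.562 15.542 73.166
3 2.458 7.399 96.244
4 1.696 3.523 112.168
final: 112.168 5.734

Arc 1: start y=19.320, vy=16.160 → t=4.230, apex=32.644, x_land=39.720, impact vy=-25.295
  bounce: vy ← 0.69·25.295 = 17.453
Arc 2: start y=0.000, vy=17.453 → t=3.562, apex=15.542, x_land=73.166, impact vy=-17.453
  bounce: vy ← 0.69·17.453 = 12.043
Arc 3: start y=0.000, vy=12.043 → t=2.458, apex=7.399, x_land=96.244, impact vy=-12.043
  bounce: vy ← 0.69·12.043 = 8.310
Arc 4: start y=0.000, vy=8.310 → t=1.696, apex=3.523, x_land=112.168, impact vy=-8.310
  bounce: vy ← 0.69·8.310 = 5.734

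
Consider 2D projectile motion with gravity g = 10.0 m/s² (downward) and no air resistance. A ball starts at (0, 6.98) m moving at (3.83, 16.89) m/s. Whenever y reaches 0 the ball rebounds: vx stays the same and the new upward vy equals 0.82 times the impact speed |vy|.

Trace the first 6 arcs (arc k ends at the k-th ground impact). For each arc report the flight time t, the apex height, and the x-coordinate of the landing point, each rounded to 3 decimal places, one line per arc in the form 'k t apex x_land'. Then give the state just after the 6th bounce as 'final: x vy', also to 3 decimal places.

Arc 1: start y=6.980, vy=16.890 → t=3.750, apex=21.244, x_land=14.363, impact vy=-20.612
  bounce: vy ← 0.82·20.612 = 16.902
Arc 2: start y=0.000, vy=16.902 → t=3.380, apex=14.284, x_land=27.311, impact vy=-16.902
  bounce: vy ← 0.82·16.902 = 13.860
Arc 3: start y=0.000, vy=13.860 → t=2.772, apex=9.605, x_land=37.927, impact vy=-13.860
  bounce: vy ← 0.82·13.860 = 11.365
Arc 4: start y=0.000, vy=11.365 → t=2.273, apex=6.458, x_land=46.633, impact vy=-11.365
  bounce: vy ← 0.82·11.365 = 9.319
Arc 5: start y=0.000, vy=9.319 → t=1.864, apex=4.342, x_land=53.771, impact vy=-9.319
  bounce: vy ← 0.82·9.319 = 7.642
Arc 6: start y=0.000, vy=7.642 → t=1.528, apex=2.920, x_land=59.625, impact vy=-7.642
  bounce: vy ← 0.82·7.642 = 6.266

1 3.750 21.244 14.363
2 3.380 14.284 27.311
3 2.772 9.605 37.927
4 2.273 6.458 46.633
5 1.864 4.342 53.771
6 1.528 2.920 59.625
final: 59.625 6.266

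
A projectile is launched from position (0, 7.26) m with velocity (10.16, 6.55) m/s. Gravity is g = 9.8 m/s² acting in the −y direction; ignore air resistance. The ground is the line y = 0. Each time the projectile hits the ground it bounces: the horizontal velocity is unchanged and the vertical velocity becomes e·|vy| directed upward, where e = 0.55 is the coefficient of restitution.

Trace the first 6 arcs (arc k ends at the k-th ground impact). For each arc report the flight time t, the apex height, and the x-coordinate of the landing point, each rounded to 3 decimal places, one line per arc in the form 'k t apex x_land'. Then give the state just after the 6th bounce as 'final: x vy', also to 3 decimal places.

Arc 1: start y=7.260, vy=6.550 → t=2.057, apex=9.449, x_land=20.899, impact vy=-13.609
  bounce: vy ← 0.55·13.609 = 7.485
Arc 2: start y=0.000, vy=7.485 → t=1.528, apex=2.858, x_land=36.419, impact vy=-7.485
  bounce: vy ← 0.55·7.485 = 4.117
Arc 3: start y=0.000, vy=4.117 → t=0.840, apex=0.865, x_land=44.955, impact vy=-4.117
  bounce: vy ← 0.55·4.117 = 2.264
Arc 4: start y=0.000, vy=2.264 → t=0.462, apex=0.262, x_land=49.649, impact vy=-2.264
  bounce: vy ← 0.55·2.264 = 1.245
Arc 5: start y=0.000, vy=1.245 → t=0.254, apex=0.079, x_land=52.231, impact vy=-1.245
  bounce: vy ← 0.55·1.245 = 0.685
Arc 6: start y=0.000, vy=0.685 → t=0.140, apex=0.024, x_land=53.651, impact vy=-0.685
  bounce: vy ← 0.55·0.685 = 0.377

1 2.057 9.449 20.899
2 1.528 2.858 36.419
3 0.840 0.865 44.955
4 0.462 0.262 49.649
5 0.254 0.079 52.231
6 0.140 0.024 53.651
final: 53.651 0.377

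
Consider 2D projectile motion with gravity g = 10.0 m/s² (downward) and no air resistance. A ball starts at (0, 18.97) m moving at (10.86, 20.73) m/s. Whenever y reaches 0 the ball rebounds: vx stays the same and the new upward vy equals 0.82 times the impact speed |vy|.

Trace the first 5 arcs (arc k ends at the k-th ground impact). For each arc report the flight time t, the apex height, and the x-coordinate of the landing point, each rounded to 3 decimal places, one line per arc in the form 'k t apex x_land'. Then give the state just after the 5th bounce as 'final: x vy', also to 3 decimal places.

1 4.918 40.457 53.404
2 4.665 27.203 104.066
3 3.825 18.291 145.609
4 3.137 12.299 179.675
5 2.572 8.270 207.608
final: 207.608 10.546

Arc 1: start y=18.970, vy=20.730 → t=4.918, apex=40.457, x_land=53.404, impact vy=-28.445
  bounce: vy ← 0.82·28.445 = 23.325
Arc 2: start y=0.000, vy=23.325 → t=4.665, apex=27.203, x_land=104.066, impact vy=-23.325
  bounce: vy ← 0.82·23.325 = 19.127
Arc 3: start y=0.000, vy=19.127 → t=3.825, apex=18.291, x_land=145.609, impact vy=-19.127
  bounce: vy ← 0.82·19.127 = 15.684
Arc 4: start y=0.000, vy=15.684 → t=3.137, apex=12.299, x_land=179.675, impact vy=-15.684
  bounce: vy ← 0.82·15.684 = 12.861
Arc 5: start y=0.000, vy=12.861 → t=2.572, apex=8.270, x_land=207.608, impact vy=-12.861
  bounce: vy ← 0.82·12.861 = 10.546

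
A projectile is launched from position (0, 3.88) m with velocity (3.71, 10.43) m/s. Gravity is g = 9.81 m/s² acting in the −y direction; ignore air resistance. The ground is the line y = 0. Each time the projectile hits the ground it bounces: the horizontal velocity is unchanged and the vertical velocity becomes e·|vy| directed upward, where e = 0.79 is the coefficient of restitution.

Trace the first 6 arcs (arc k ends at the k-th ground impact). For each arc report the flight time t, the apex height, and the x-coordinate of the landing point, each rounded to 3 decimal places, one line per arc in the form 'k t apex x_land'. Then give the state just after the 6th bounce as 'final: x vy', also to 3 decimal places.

1 2.449 9.425 9.087
2 2.190 5.882 17.212
3 1.730 3.671 23.632
4 1.367 2.291 28.703
5 1.080 1.430 32.709
6 0.853 0.892 35.874
final: 35.874 3.306

Arc 1: start y=3.880, vy=10.430 → t=2.449, apex=9.425, x_land=9.087, impact vy=-13.598
  bounce: vy ← 0.79·13.598 = 10.743
Arc 2: start y=0.000, vy=10.743 → t=2.190, apex=5.882, x_land=17.212, impact vy=-10.743
  bounce: vy ← 0.79·10.743 = 8.487
Arc 3: start y=0.000, vy=8.487 → t=1.730, apex=3.671, x_land=23.632, impact vy=-8.487
  bounce: vy ← 0.79·8.487 = 6.704
Arc 4: start y=0.000, vy=6.704 → t=1.367, apex=2.291, x_land=28.703, impact vy=-6.704
  bounce: vy ← 0.79·6.704 = 5.297
Arc 5: start y=0.000, vy=5.297 → t=1.080, apex=1.430, x_land=32.709, impact vy=-5.297
  bounce: vy ← 0.79·5.297 = 4.184
Arc 6: start y=0.000, vy=4.184 → t=0.853, apex=0.892, x_land=35.874, impact vy=-4.184
  bounce: vy ← 0.79·4.184 = 3.306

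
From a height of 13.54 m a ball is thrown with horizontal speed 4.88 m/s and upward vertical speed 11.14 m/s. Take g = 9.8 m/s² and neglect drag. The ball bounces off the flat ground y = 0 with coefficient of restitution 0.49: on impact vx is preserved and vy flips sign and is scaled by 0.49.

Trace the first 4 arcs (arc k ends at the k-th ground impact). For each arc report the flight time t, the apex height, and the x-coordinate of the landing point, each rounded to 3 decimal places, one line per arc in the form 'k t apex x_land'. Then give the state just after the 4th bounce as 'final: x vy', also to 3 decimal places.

1 3.151 19.872 15.375
2 1.974 4.771 25.006
3 0.967 1.146 29.725
4 0.474 0.275 32.037
final: 32.037 1.138

Arc 1: start y=13.540, vy=11.140 → t=3.151, apex=19.872, x_land=15.375, impact vy=-19.735
  bounce: vy ← 0.49·19.735 = 9.670
Arc 2: start y=0.000, vy=9.670 → t=1.974, apex=4.771, x_land=25.006, impact vy=-9.670
  bounce: vy ← 0.49·9.670 = 4.738
Arc 3: start y=0.000, vy=4.738 → t=0.967, apex=1.146, x_land=29.725, impact vy=-4.738
  bounce: vy ← 0.49·4.738 = 2.322
Arc 4: start y=0.000, vy=2.322 → t=0.474, apex=0.275, x_land=32.037, impact vy=-2.322
  bounce: vy ← 0.49·2.322 = 1.138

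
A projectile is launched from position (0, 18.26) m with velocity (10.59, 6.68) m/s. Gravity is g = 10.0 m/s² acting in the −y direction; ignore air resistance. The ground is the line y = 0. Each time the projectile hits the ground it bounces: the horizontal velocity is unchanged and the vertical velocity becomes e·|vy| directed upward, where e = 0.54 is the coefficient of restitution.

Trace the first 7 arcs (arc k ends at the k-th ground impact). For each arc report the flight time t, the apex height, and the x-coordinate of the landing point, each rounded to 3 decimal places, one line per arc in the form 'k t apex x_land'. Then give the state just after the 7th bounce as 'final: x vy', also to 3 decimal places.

Arc 1: start y=18.260, vy=6.680 → t=2.692, apex=20.491, x_land=28.513, impact vy=-20.244
  bounce: vy ← 0.54·20.244 = 10.932
Arc 2: start y=0.000, vy=10.932 → t=2.186, apex=5.975, x_land=51.666, impact vy=-10.932
  bounce: vy ← 0.54·10.932 = 5.903
Arc 3: start y=0.000, vy=5.903 → t=1.181, apex=1.742, x_land=64.169, impact vy=-5.903
  bounce: vy ← 0.54·5.903 = 3.188
Arc 4: start y=0.000, vy=3.188 → t=0.638, apex=0.508, x_land=70.921, impact vy=-3.188
  bounce: vy ← 0.54·3.188 = 1.721
Arc 5: start y=0.000, vy=1.721 → t=0.344, apex=0.148, x_land=74.566, impact vy=-1.721
  bounce: vy ← 0.54·1.721 = 0.930
Arc 6: start y=0.000, vy=0.930 → t=0.186, apex=0.043, x_land=76.535, impact vy=-0.930
  bounce: vy ← 0.54·0.930 = 0.502
Arc 7: start y=0.000, vy=0.502 → t=0.100, apex=0.013, x_land=77.598, impact vy=-0.502
  bounce: vy ← 0.54·0.502 = 0.271

1 2.692 20.491 28.513
2 2.186 5.975 51.666
3 1.181 1.742 64.169
4 0.638 0.508 70.921
5 0.344 0.148 74.566
6 0.186 0.043 76.535
7 0.100 0.013 77.598
final: 77.598 0.271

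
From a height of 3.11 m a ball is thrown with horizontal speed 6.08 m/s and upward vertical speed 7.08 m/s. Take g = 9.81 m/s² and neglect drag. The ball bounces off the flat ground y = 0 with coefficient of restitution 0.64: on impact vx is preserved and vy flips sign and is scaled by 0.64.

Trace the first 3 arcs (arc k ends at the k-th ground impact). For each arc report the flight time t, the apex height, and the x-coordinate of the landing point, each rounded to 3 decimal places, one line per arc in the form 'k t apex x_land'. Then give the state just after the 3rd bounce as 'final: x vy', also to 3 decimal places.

Arc 1: start y=3.110, vy=7.080 → t=1.796, apex=5.665, x_land=10.922, impact vy=-10.543
  bounce: vy ← 0.64·10.543 = 6.747
Arc 2: start y=0.000, vy=6.747 → t=1.376, apex=2.320, x_land=19.286, impact vy=-6.747
  bounce: vy ← 0.64·6.747 = 4.318
Arc 3: start y=0.000, vy=4.318 → t=0.880, apex=0.950, x_land=24.638, impact vy=-4.318
  bounce: vy ← 0.64·4.318 = 2.764

1 1.796 5.665 10.922
2 1.376 2.320 19.286
3 0.880 0.950 24.638
final: 24.638 2.764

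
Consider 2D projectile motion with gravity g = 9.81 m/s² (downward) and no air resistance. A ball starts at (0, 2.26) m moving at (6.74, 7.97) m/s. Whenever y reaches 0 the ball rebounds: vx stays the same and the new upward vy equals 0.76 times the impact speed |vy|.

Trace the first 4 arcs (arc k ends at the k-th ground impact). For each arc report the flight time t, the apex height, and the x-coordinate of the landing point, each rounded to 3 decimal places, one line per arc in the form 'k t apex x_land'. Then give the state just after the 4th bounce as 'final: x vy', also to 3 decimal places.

1 1.871 5.498 12.611
2 1.609 3.175 23.457
3 1.223 1.834 31.700
4 0.929 1.059 37.965
final: 37.965 3.465

Arc 1: start y=2.260, vy=7.970 → t=1.871, apex=5.498, x_land=12.611, impact vy=-10.386
  bounce: vy ← 0.76·10.386 = 7.893
Arc 2: start y=0.000, vy=7.893 → t=1.609, apex=3.175, x_land=23.457, impact vy=-7.893
  bounce: vy ← 0.76·7.893 = 5.999
Arc 3: start y=0.000, vy=5.999 → t=1.223, apex=1.834, x_land=31.700, impact vy=-5.999
  bounce: vy ← 0.76·5.999 = 4.559
Arc 4: start y=0.000, vy=4.559 → t=0.929, apex=1.059, x_land=37.965, impact vy=-4.559
  bounce: vy ← 0.76·4.559 = 3.465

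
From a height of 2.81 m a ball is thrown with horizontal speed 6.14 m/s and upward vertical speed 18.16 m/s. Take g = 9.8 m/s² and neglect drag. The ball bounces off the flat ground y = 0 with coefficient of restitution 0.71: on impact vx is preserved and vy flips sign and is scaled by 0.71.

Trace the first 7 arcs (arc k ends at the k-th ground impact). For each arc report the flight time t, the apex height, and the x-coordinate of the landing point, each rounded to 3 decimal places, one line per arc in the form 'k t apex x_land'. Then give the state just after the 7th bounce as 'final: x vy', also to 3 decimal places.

Arc 1: start y=2.810, vy=18.160 → t=3.855, apex=19.636, x_land=23.669, impact vy=-19.618
  bounce: vy ← 0.71·19.618 = 13.929
Arc 2: start y=0.000, vy=13.929 → t=2.843, apex=9.898, x_land=41.123, impact vy=-13.929
  bounce: vy ← 0.71·13.929 = 9.889
Arc 3: start y=0.000, vy=9.889 → t=2.018, apex=4.990, x_land=53.515, impact vy=-9.889
  bounce: vy ← 0.71·9.889 = 7.021
Arc 4: start y=0.000, vy=7.021 → t=1.433, apex=2.515, x_land=62.313, impact vy=-7.021
  bounce: vy ← 0.71·7.021 = 4.985
Arc 5: start y=0.000, vy=4.985 → t=1.017, apex=1.268, x_land=68.560, impact vy=-4.985
  bounce: vy ← 0.71·4.985 = 3.540
Arc 6: start y=0.000, vy=3.540 → t=0.722, apex=0.639, x_land=72.995, impact vy=-3.540
  bounce: vy ← 0.71·3.540 = 2.513
Arc 7: start y=0.000, vy=2.513 → t=0.513, apex=0.322, x_land=76.144, impact vy=-2.513
  bounce: vy ← 0.71·2.513 = 1.784

1 3.855 19.636 23.669
2 2.843 9.898 41.123
3 2.018 4.990 53.515
4 1.433 2.515 62.313
5 1.017 1.268 68.560
6 0.722 0.639 72.995
7 0.513 0.322 76.144
final: 76.144 1.784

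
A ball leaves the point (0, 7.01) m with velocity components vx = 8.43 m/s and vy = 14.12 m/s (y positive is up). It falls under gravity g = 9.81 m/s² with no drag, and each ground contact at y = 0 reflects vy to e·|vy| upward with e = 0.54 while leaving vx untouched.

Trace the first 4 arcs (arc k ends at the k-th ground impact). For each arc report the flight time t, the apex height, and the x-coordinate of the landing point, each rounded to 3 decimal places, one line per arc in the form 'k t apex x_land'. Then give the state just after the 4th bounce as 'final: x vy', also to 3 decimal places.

Arc 1: start y=7.010, vy=14.120 → t=3.310, apex=17.172, x_land=27.907, impact vy=-18.355
  bounce: vy ← 0.54·18.355 = 9.912
Arc 2: start y=0.000, vy=9.912 → t=2.021, apex=5.007, x_land=44.942, impact vy=-9.912
  bounce: vy ← 0.54·9.912 = 5.352
Arc 3: start y=0.000, vy=5.352 → t=1.091, apex=1.460, x_land=54.141, impact vy=-5.352
  bounce: vy ← 0.54·5.352 = 2.890
Arc 4: start y=0.000, vy=2.890 → t=0.589, apex=0.426, x_land=59.108, impact vy=-2.890
  bounce: vy ← 0.54·2.890 = 1.561

1 3.310 17.172 27.907
2 2.021 5.007 44.942
3 1.091 1.460 54.141
4 0.589 0.426 59.108
final: 59.108 1.561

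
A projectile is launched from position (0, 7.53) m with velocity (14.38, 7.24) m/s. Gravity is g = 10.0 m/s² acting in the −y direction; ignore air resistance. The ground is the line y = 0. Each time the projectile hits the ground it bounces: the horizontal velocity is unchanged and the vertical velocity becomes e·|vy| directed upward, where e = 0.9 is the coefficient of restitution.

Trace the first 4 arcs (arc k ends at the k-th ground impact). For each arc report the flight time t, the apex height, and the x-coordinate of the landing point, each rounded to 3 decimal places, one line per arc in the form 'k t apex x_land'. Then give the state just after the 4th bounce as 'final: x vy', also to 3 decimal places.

1 2.149 10.151 30.900
2 2.565 8.222 67.781
3 2.308 6.660 100.974
4 2.077 5.395 130.847
final: 130.847 9.348

Arc 1: start y=7.530, vy=7.240 → t=2.149, apex=10.151, x_land=30.900, impact vy=-14.248
  bounce: vy ← 0.9·14.248 = 12.824
Arc 2: start y=0.000, vy=12.824 → t=2.565, apex=8.222, x_land=67.781, impact vy=-12.824
  bounce: vy ← 0.9·12.824 = 11.541
Arc 3: start y=0.000, vy=11.541 → t=2.308, apex=6.660, x_land=100.974, impact vy=-11.541
  bounce: vy ← 0.9·11.541 = 10.387
Arc 4: start y=0.000, vy=10.387 → t=2.077, apex=5.395, x_land=130.847, impact vy=-10.387
  bounce: vy ← 0.9·10.387 = 9.348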